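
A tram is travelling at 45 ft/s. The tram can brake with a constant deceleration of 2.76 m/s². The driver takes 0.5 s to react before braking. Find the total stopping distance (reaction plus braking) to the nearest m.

45 ft/s × 0.3048 = 13.7160 m/s.
Reaction distance = v·t_r = 13.7160 × 0.5 = 6.858 m.
Braking distance = v²/(2a) = 13.7160² / (2 × 2.760) = 188.129 / 5.520 = 34.081 m.
Total = 6.858 + 34.081 = 40.939 m.

Total stopping distance ≈ 41 m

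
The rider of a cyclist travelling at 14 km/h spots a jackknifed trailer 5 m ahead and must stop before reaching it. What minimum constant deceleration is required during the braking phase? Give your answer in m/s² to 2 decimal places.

Required deceleration ≈ 1.51 m/s²

14 km/h ÷ 3.6 = 3.8889 m/s.
v² = 2a·d ⇒ a = v²/(2d) = 3.8889² / (2 × 5.000) = 15.124 / 10.000 = 1.5124 m/s².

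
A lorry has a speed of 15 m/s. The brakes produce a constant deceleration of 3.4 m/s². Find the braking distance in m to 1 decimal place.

Braking distance ≈ 33.1 m

Braking distance = v²/(2a) = 15.0000² / (2 × 3.400) = 225.000 / 6.800 = 33.088 m.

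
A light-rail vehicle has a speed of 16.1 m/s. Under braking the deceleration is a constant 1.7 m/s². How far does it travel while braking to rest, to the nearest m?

Braking distance = v²/(2a) = 16.1000² / (2 × 1.700) = 259.210 / 3.400 = 76.238 m.

Braking distance ≈ 76 m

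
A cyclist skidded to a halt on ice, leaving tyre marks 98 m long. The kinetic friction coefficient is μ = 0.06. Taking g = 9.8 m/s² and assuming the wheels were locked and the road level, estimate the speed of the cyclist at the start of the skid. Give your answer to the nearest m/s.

Deceleration a = μg = 0.06 × 9.8 = 0.588 m/s².
v = √(2a·d) = √(2 × 0.588 × 98) = √115.248 = 10.7354 m/s.

Initial speed ≈ 11 m/s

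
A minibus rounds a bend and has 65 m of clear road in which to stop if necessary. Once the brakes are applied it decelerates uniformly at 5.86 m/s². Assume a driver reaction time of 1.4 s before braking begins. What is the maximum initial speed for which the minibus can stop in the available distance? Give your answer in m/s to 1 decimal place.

Stopping distance: v·t_r + v²/(2a) = 65 with t_r = 1.4 s and a = 5.860 m/s².
So v² + 16.408 v − 761.80 = 0.
Positive root: v = −a·t_r + √((a·t_r)² + 2a·d) = −8.204 + √(67.306 + 761.80) = 20.5902 m/s.

Maximum speed ≈ 20.6 m/s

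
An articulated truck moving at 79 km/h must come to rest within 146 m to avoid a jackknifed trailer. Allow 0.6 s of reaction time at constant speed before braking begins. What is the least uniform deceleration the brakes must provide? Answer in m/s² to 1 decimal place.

Required deceleration ≈ 1.8 m/s²

79 km/h ÷ 3.6 = 21.9444 m/s.
Distance covered during reaction = 21.9444 × 0.6 = 13.167 m.
Distance available for braking: 146 − 13.167 = 132.833 m.
v² = 2a·d ⇒ a = v²/(2d) = 21.9444² / (2 × 132.833) = 481.557 / 265.666 = 1.8126 m/s².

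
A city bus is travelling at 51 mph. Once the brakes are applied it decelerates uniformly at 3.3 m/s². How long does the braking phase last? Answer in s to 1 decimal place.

51 mph × 0.44704 = 22.7990 m/s.
Braking time = v/a = 22.7990 / 3.300 = 6.909 s.

Braking time ≈ 6.9 s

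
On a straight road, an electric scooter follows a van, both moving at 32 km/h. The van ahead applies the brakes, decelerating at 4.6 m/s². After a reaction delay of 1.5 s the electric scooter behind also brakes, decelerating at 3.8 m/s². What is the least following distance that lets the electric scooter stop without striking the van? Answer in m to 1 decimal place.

32 km/h ÷ 3.6 = 8.8889 m/s.
Leader travels v²/(2a_L) = 79.013 / 9.200 = 8.588 m before stopping.
Follower covers v·t_r = 8.8889 × 1.5 = 13.333 m while reacting, then v²/(2a_F) = 79.013 / 7.600 = 10.396 m while braking, for a total of 13.333 + 10.396 = 23.729 m.
Since a_F ≤ a_L and the follower starts braking later, the follower is never slower than the leader, so the closest approach is when both have stopped.
Minimum gap = 23.729 − 8.588 = 15.141 m.

Minimum gap ≈ 15.1 m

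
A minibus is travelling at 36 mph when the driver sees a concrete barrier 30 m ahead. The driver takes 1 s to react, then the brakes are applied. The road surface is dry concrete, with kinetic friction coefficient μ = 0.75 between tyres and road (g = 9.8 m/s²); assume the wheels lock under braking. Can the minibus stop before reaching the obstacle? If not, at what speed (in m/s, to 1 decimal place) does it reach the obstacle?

36 mph × 0.44704 = 16.0934 m/s.
a = μg = 0.75 × 9.8 = 7.350 m/s².
Reaction distance = 16.0934 × 1 = 16.093 m.
Braking distance needed to stop: v²/(2a) = 258.998 / 14.700 = 17.619 m, so total needed = 16.093 + 17.619 = 33.712 m > 30 m — it cannot stop.
Distance remaining when braking begins: 30 − 16.093 = 13.907 m.
v² = v₀² − 2a·d = 258.998 − 2 × 7.350 × 13.907 = 54.565 m²/s².
v = √54.565 = 7.387 m/s.

No — it strikes the obstacle at 7.4 m/s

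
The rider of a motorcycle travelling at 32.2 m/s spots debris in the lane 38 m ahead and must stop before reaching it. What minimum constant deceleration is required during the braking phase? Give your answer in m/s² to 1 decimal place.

Required deceleration ≈ 13.6 m/s²

v² = 2a·d ⇒ a = v²/(2d) = 32.2000² / (2 × 38.000) = 1036.840 / 76.000 = 13.6426 m/s².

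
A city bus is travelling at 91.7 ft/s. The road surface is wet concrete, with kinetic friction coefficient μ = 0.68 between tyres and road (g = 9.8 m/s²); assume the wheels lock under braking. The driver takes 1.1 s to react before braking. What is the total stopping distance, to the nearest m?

Total stopping distance ≈ 89 m

91.7 ft/s × 0.3048 = 27.9502 m/s.
a = μg = 0.68 × 9.8 = 6.664 m/s².
Reaction distance = v·t_r = 27.9502 × 1.1 = 30.745 m.
Braking distance = v²/(2a) = 27.9502² / (2 × 6.664) = 781.214 / 13.328 = 58.614 m.
Total = 30.745 + 58.614 = 89.359 m.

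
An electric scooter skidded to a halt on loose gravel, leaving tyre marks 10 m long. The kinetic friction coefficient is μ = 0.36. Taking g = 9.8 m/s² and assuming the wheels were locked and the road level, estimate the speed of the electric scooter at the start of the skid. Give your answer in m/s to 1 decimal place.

Initial speed ≈ 8.4 m/s

Deceleration a = μg = 0.36 × 9.8 = 3.528 m/s².
v = √(2a·d) = √(2 × 3.528 × 10) = √70.560 = 8.4000 m/s.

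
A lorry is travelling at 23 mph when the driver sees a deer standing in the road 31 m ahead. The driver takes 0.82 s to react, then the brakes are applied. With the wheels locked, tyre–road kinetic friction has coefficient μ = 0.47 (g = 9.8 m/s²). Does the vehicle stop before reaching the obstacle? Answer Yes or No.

23 mph × 0.44704 = 10.2819 m/s.
a = μg = 0.47 × 9.8 = 4.606 m/s².
Reaction distance = 10.2819 × 0.82 = 8.431 m.
Braking distance = v²/(2a) = 105.717 / 9.212 = 11.476 m.
Total stopping distance = 8.431 + 11.476 = 19.907 m, vs 31 m available — it stops with 31 − 19.907 = 11.093 m to spare.

Yes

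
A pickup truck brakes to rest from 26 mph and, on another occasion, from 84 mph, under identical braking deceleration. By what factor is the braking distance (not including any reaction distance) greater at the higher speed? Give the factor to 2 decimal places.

Braking distance d = v²/(2a), so with a fixed, d ∝ v².
Factor = (84/26)² = 3.2308² = 10.4381.

Factor ≈ 10.44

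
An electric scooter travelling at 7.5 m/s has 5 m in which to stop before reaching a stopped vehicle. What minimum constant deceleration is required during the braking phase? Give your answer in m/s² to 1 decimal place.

Required deceleration ≈ 5.6 m/s²

v² = 2a·d ⇒ a = v²/(2d) = 7.5000² / (2 × 5.000) = 56.250 / 10.000 = 5.6250 m/s².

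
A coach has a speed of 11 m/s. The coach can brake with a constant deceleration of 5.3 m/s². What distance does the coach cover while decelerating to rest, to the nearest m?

Braking distance ≈ 11 m

Braking distance = v²/(2a) = 11.0000² / (2 × 5.300) = 121.000 / 10.600 = 11.415 m.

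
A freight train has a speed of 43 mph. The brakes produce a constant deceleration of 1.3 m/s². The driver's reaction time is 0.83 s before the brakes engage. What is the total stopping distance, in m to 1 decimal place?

43 mph × 0.44704 = 19.2227 m/s.
Reaction distance = v·t_r = 19.2227 × 0.83 = 15.955 m.
Braking distance = v²/(2a) = 19.2227² / (2 × 1.300) = 369.512 / 2.600 = 142.120 m.
Total = 15.955 + 142.120 = 158.075 m.

Total stopping distance ≈ 158.1 m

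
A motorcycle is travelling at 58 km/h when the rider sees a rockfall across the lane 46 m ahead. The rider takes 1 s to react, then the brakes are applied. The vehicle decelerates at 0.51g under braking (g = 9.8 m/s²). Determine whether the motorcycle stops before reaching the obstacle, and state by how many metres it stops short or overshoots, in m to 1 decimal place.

58 km/h ÷ 3.6 = 16.1111 m/s.
a = 0.51 × 9.8 = 4.998 m/s².
Reaction distance = 16.1111 × 1 = 16.111 m.
Braking distance = v²/(2a) = 259.568 / 9.996 = 25.967 m.
Total stopping distance = 16.111 + 25.967 = 42.078 m, vs 46 m available — it stops with 46 − 42.078 = 3.922 m to spare.

Yes — it stops 3.9 m short of the obstacle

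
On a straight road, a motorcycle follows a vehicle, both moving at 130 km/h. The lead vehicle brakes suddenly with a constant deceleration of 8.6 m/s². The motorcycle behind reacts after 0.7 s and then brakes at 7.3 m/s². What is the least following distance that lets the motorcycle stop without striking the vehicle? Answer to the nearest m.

Minimum gap ≈ 39 m

130 km/h ÷ 3.6 = 36.1111 m/s.
Leader travels v²/(2a_L) = 1304.012 / 17.200 = 75.815 m before stopping.
Follower covers v·t_r = 36.1111 × 0.7 = 25.278 m while reacting, then v²/(2a_F) = 1304.012 / 14.600 = 89.316 m while braking, for a total of 25.278 + 89.316 = 114.594 m.
Since a_F ≤ a_L and the follower starts braking later, the follower is never slower than the leader, so the closest approach is when both have stopped.
Minimum gap = 114.594 − 75.815 = 38.779 m.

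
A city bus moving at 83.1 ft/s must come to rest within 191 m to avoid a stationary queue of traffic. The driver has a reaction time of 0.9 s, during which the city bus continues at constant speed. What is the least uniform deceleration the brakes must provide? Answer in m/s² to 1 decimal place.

Required deceleration ≈ 1.9 m/s²

83.1 ft/s × 0.3048 = 25.3289 m/s.
Distance covered during reaction = 25.3289 × 0.9 = 22.796 m.
Distance available for braking: 191 − 22.796 = 168.204 m.
v² = 2a·d ⇒ a = v²/(2d) = 25.3289² / (2 × 168.204) = 641.553 / 336.408 = 1.9071 m/s².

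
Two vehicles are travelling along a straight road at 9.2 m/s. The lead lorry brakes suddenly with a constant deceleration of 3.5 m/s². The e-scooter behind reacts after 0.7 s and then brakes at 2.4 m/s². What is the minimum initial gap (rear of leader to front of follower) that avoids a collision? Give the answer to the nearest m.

Leader travels v²/(2a_L) = 84.640 / 7.000 = 12.091 m before stopping.
Follower covers v·t_r = 9.2000 × 0.7 = 6.440 m while reacting, then v²/(2a_F) = 84.640 / 4.800 = 17.633 m while braking, for a total of 6.440 + 17.633 = 24.073 m.
Since a_F ≤ a_L and the follower starts braking later, the follower is never slower than the leader, so the closest approach is when both have stopped.
Minimum gap = 24.073 − 12.091 = 11.982 m.

Minimum gap ≈ 12 m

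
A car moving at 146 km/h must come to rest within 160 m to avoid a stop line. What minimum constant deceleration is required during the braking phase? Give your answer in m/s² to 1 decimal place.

146 km/h ÷ 3.6 = 40.5556 m/s.
v² = 2a·d ⇒ a = v²/(2d) = 40.5556² / (2 × 160.000) = 1644.757 / 320.000 = 5.1399 m/s².

Required deceleration ≈ 5.1 m/s²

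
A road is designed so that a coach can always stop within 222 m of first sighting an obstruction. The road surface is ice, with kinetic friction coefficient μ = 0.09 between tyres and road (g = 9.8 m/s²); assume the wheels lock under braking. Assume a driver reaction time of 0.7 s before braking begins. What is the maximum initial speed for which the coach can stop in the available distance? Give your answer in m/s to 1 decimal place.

Maximum speed ≈ 19.2 m/s

a = μg = 0.09 × 9.8 = 0.882 m/s².
Stopping distance: v·t_r + v²/(2a) = 222 with t_r = 0.7 s and a = 0.882 m/s².
So v² + 1.235 v − 391.61 = 0.
Positive root: v = −a·t_r + √((a·t_r)² + 2a·d) = −0.617 + √(0.381 + 391.61) = 19.1818 m/s.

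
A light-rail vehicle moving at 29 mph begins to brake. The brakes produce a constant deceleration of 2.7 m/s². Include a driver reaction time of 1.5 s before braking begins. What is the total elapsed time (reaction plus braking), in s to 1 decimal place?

29 mph × 0.44704 = 12.9642 m/s.
Braking time = v/a = 12.9642 / 2.700 = 4.802 s.
Total = 1.5 + 4.802 = 6.302 s.

Total time ≈ 6.3 s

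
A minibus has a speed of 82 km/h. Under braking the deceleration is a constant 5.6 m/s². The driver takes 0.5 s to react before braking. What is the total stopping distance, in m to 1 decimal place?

82 km/h ÷ 3.6 = 22.7778 m/s.
Reaction distance = v·t_r = 22.7778 × 0.5 = 11.389 m.
Braking distance = v²/(2a) = 22.7778² / (2 × 5.600) = 518.828 / 11.200 = 46.324 m.
Total = 11.389 + 46.324 = 57.713 m.

Total stopping distance ≈ 57.7 m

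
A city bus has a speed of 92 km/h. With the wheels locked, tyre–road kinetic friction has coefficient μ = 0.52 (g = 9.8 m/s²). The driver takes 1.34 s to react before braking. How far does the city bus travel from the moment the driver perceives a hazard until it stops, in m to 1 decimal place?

92 km/h ÷ 3.6 = 25.5556 m/s.
a = μg = 0.52 × 9.8 = 5.096 m/s².
Reaction distance = v·t_r = 25.5556 × 1.34 = 34.245 m.
Braking distance = v²/(2a) = 25.5556² / (2 × 5.096) = 653.089 / 10.192 = 64.079 m.
Total = 34.245 + 64.079 = 98.324 m.

Total stopping distance ≈ 98.3 m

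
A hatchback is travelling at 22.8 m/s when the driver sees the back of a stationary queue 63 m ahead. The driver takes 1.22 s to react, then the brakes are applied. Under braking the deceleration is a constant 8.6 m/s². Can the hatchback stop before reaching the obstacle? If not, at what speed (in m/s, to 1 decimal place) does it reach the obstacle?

Yes — it stops about 5.0 m short of the obstacle, so it never reaches it

Reaction distance = 22.8000 × 1.22 = 27.816 m.
Braking distance = v²/(2a) = 519.840 / 17.200 = 30.223 m.
Total stopping distance = 27.816 + 30.223 = 58.039 m, vs 63 m available — it stops with 63 − 58.039 = 4.961 m to spare.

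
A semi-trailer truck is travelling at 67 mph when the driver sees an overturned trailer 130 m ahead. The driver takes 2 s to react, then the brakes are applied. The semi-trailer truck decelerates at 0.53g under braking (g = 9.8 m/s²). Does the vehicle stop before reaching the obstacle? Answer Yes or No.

67 mph × 0.44704 = 29.9517 m/s.
a = 0.53 × 9.8 = 5.194 m/s².
Reaction distance = 29.9517 × 2 = 59.903 m.
Braking distance = v²/(2a) = 897.104 / 10.388 = 86.360 m.
Total stopping distance = 59.903 + 86.360 = 146.263 m, vs 130 m available — it cannot stop in time and overshoots by 146.263 − 130 = 16.263 m.

No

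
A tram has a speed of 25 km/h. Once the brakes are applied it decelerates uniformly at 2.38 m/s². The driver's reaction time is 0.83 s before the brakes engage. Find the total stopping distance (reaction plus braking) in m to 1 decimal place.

25 km/h ÷ 3.6 = 6.9444 m/s.
Reaction distance = v·t_r = 6.9444 × 0.83 = 5.764 m.
Braking distance = v²/(2a) = 6.9444² / (2 × 2.380) = 48.225 / 4.760 = 10.131 m.
Total = 5.764 + 10.131 = 15.895 m.

Total stopping distance ≈ 15.9 m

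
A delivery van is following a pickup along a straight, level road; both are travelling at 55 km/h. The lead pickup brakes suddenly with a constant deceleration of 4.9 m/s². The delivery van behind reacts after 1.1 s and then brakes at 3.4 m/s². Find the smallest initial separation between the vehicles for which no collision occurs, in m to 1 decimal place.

55 km/h ÷ 3.6 = 15.2778 m/s.
Leader travels v²/(2a_L) = 233.411 / 9.800 = 23.817 m before stopping.
Follower covers v·t_r = 15.2778 × 1.1 = 16.806 m while reacting, then v²/(2a_F) = 233.411 / 6.800 = 34.325 m while braking, for a total of 16.806 + 34.325 = 51.131 m.
Since a_F ≤ a_L and the follower starts braking later, the follower is never slower than the leader, so the closest approach is when both have stopped.
Minimum gap = 51.131 − 23.817 = 27.314 m.

Minimum gap ≈ 27.3 m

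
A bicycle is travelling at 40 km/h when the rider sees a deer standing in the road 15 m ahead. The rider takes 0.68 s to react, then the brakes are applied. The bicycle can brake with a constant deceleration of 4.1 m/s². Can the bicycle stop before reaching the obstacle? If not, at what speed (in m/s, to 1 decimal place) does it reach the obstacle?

No — it strikes the obstacle at 7.9 m/s

40 km/h ÷ 3.6 = 11.1111 m/s.
Reaction distance = 11.1111 × 0.68 = 7.556 m.
Braking distance needed to stop: v²/(2a) = 123.457 / 8.200 = 15.056 m, so total needed = 7.556 + 15.056 = 22.612 m > 15 m — it cannot stop.
Distance remaining when braking begins: 15 − 7.556 = 7.444 m.
v² = v₀² − 2a·d = 123.457 − 2 × 4.100 × 7.444 = 62.416 m²/s².
v = √62.416 = 7.900 m/s.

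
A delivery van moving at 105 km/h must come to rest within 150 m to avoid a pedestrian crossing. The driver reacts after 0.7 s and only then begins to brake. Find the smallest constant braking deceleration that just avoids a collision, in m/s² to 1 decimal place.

Required deceleration ≈ 3.3 m/s²

105 km/h ÷ 3.6 = 29.1667 m/s.
Distance covered during reaction = 29.1667 × 0.7 = 20.417 m.
Distance available for braking: 150 − 20.417 = 129.583 m.
v² = 2a·d ⇒ a = v²/(2d) = 29.1667² / (2 × 129.583) = 850.696 / 259.166 = 3.2824 m/s².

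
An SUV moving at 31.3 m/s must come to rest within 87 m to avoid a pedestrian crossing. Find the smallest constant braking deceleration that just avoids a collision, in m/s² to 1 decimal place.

v² = 2a·d ⇒ a = v²/(2d) = 31.3000² / (2 × 87.000) = 979.690 / 174.000 = 5.6304 m/s².

Required deceleration ≈ 5.6 m/s²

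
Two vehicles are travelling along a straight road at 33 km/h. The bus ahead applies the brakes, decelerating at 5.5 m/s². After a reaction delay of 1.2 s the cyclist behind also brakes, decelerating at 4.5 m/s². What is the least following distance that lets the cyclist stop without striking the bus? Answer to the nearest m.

Minimum gap ≈ 13 m

33 km/h ÷ 3.6 = 9.1667 m/s.
Leader travels v²/(2a_L) = 84.028 / 11.000 = 7.639 m before stopping.
Follower covers v·t_r = 9.1667 × 1.2 = 11.000 m while reacting, then v²/(2a_F) = 84.028 / 9.000 = 9.336 m while braking, for a total of 11.000 + 9.336 = 20.336 m.
Since a_F ≤ a_L and the follower starts braking later, the follower is never slower than the leader, so the closest approach is when both have stopped.
Minimum gap = 20.336 − 7.639 = 12.697 m.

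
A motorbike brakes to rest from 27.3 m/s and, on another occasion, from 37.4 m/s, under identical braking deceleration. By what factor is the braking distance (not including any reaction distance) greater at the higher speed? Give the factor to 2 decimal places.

Factor ≈ 1.88

Braking distance d = v²/(2a), so with a fixed, d ∝ v².
Factor = (37.4/27.3)² = 1.3700² = 1.8769.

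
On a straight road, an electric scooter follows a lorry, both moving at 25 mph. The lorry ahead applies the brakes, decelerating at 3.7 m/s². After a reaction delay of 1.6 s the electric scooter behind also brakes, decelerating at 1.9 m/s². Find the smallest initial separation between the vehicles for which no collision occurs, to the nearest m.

25 mph × 0.44704 = 11.1760 m/s.
Leader travels v²/(2a_L) = 124.903 / 7.400 = 16.879 m before stopping.
Follower covers v·t_r = 11.1760 × 1.6 = 17.882 m while reacting, then v²/(2a_F) = 124.903 / 3.800 = 32.869 m while braking, for a total of 17.882 + 32.869 = 50.751 m.
Since a_F ≤ a_L and the follower starts braking later, the follower is never slower than the leader, so the closest approach is when both have stopped.
Minimum gap = 50.751 − 16.879 = 33.872 m.

Minimum gap ≈ 34 m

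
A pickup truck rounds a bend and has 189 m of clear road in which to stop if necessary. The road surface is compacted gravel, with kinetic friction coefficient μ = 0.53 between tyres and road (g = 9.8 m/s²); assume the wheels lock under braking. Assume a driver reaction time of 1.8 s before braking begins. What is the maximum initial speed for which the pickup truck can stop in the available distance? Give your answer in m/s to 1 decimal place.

a = μg = 0.53 × 9.8 = 5.194 m/s².
Stopping distance: v·t_r + v²/(2a) = 189 with t_r = 1.8 s and a = 5.194 m/s².
So v² + 18.698 v − 1963.33 = 0.
Positive root: v = −a·t_r + √((a·t_r)² + 2a·d) = −9.349 + √(87.404 + 1963.33) = 35.9360 m/s.

Maximum speed ≈ 35.9 m/s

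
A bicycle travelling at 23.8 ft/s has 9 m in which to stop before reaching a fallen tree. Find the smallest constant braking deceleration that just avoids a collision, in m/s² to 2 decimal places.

23.8 ft/s × 0.3048 = 7.2542 m/s.
v² = 2a·d ⇒ a = v²/(2d) = 7.2542² / (2 × 9.000) = 52.623 / 18.000 = 2.9235 m/s².

Required deceleration ≈ 2.92 m/s²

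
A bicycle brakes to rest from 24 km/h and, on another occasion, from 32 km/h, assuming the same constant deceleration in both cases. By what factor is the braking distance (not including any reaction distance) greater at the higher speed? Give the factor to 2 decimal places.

Factor ≈ 1.78

Braking distance d = v²/(2a), so with a fixed, d ∝ v².
Factor = (32/24)² = 1.3333² = 1.7777.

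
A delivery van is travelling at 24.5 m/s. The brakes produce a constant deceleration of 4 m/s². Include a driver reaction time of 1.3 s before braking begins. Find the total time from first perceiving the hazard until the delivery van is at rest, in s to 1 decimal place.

Braking time = v/a = 24.5000 / 4.000 = 6.125 s.
Total = 1.3 + 6.125 = 7.425 s.

Total time ≈ 7.4 s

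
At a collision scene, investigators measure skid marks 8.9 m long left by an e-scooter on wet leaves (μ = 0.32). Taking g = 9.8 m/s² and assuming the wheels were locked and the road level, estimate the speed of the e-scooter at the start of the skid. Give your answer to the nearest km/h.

Initial speed ≈ 27 km/h

Deceleration a = μg = 0.32 × 9.8 = 3.136 m/s².
v = √(2a·d) = √(2 × 3.136 × 8.9) = √55.821 = 7.4713 m/s.
= 7.4713 × 3.6 = 26.897 km/h.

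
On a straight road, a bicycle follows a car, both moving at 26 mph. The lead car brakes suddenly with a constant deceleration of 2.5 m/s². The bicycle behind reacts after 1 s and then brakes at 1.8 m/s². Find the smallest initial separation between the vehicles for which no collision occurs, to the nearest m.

Minimum gap ≈ 22 m

26 mph × 0.44704 = 11.6230 m/s.
Leader travels v²/(2a_L) = 135.094 / 5.000 = 27.019 m before stopping.
Follower covers v·t_r = 11.6230 × 1 = 11.623 m while reacting, then v²/(2a_F) = 135.094 / 3.600 = 37.526 m while braking, for a total of 11.623 + 37.526 = 49.149 m.
Since a_F ≤ a_L and the follower starts braking later, the follower is never slower than the leader, so the closest approach is when both have stopped.
Minimum gap = 49.149 − 27.019 = 22.130 m.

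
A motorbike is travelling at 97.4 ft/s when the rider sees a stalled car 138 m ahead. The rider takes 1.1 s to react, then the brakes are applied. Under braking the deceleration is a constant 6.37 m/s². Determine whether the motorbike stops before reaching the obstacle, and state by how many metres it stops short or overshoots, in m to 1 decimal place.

97.4 ft/s × 0.3048 = 29.6875 m/s.
Reaction distance = 29.6875 × 1.1 = 32.656 m.
Braking distance = v²/(2a) = 881.348 / 12.740 = 69.180 m.
Total stopping distance = 32.656 + 69.180 = 101.836 m, vs 138 m available — it stops with 138 − 101.836 = 36.164 m to spare.

Yes — it stops 36.2 m short of the obstacle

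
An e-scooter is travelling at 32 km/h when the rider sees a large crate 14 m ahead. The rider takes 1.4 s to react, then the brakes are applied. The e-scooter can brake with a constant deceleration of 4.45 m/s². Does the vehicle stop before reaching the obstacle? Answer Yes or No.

32 km/h ÷ 3.6 = 8.8889 m/s.
Reaction distance = 8.8889 × 1.4 = 12.444 m.
Braking distance = v²/(2a) = 79.013 / 8.900 = 8.878 m.
Total stopping distance = 12.444 + 8.878 = 21.322 m, vs 14 m available — it cannot stop in time and overshoots by 21.322 − 14 = 7.322 m.

No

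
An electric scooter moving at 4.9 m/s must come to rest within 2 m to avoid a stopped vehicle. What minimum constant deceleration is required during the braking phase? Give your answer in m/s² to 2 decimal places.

Required deceleration ≈ 6.00 m/s²

v² = 2a·d ⇒ a = v²/(2d) = 4.9000² / (2 × 2.000) = 24.010 / 4.000 = 6.0025 m/s².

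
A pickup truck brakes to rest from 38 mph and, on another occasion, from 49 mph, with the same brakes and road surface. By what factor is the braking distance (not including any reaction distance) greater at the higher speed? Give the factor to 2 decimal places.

Factor ≈ 1.66

Braking distance d = v²/(2a), so with a fixed, d ∝ v².
Factor = (49/38)² = 1.2895² = 1.6628.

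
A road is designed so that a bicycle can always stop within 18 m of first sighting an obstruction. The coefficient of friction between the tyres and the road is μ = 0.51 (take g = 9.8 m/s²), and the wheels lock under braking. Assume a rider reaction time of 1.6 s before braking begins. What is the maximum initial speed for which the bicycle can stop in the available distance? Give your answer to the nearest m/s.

Maximum speed ≈ 8 m/s

a = μg = 0.51 × 9.8 = 4.998 m/s².
Stopping distance: v·t_r + v²/(2a) = 18 with t_r = 1.6 s and a = 4.998 m/s².
So v² + 15.994 v − 179.93 = 0.
Positive root: v = −a·t_r + √((a·t_r)² + 2a·d) = −7.997 + √(63.952 + 179.93) = 7.6197 m/s.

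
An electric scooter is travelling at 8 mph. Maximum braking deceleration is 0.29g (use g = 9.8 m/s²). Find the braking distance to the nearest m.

8 mph × 0.44704 = 3.5763 m/s.
a = 0.29 × 9.8 = 2.842 m/s².
Braking distance = v²/(2a) = 3.5763² / (2 × 2.842) = 12.790 / 5.684 = 2.250 m.

Braking distance ≈ 2 m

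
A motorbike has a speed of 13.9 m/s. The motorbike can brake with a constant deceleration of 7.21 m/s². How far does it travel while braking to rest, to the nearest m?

Braking distance = v²/(2a) = 13.9000² / (2 × 7.210) = 193.210 / 14.420 = 13.399 m.

Braking distance ≈ 13 m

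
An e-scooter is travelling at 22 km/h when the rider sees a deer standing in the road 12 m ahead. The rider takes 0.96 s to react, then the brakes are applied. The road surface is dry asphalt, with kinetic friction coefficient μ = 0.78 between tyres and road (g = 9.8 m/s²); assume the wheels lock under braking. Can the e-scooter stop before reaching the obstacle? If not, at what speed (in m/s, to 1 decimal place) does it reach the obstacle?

Yes — it stops about 3.7 m short of the obstacle, so it never reaches it

22 km/h ÷ 3.6 = 6.1111 m/s.
a = μg = 0.78 × 9.8 = 7.644 m/s².
Reaction distance = 6.1111 × 0.96 = 5.867 m.
Braking distance = v²/(2a) = 37.346 / 15.288 = 2.443 m.
Total stopping distance = 5.867 + 2.443 = 8.310 m, vs 12 m available — it stops with 12 − 8.310 = 3.690 m to spare.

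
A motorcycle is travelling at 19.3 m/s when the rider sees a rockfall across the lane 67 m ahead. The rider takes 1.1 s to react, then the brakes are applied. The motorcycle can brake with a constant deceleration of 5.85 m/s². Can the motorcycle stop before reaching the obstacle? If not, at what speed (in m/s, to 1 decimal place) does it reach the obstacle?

Reaction distance = 19.3000 × 1.1 = 21.230 m.
Braking distance = v²/(2a) = 372.490 / 11.700 = 31.837 m.
Total stopping distance = 21.230 + 31.837 = 53.067 m, vs 67 m available — it stops with 67 − 53.067 = 13.933 m to spare.

Yes — it stops about 13.9 m short of the obstacle, so it never reaches it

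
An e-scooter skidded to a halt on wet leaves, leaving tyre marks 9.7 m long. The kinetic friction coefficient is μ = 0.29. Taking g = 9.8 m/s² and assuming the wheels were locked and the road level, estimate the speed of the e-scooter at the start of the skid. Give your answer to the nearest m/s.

Initial speed ≈ 7 m/s

Deceleration a = μg = 0.29 × 9.8 = 2.842 m/s².
v = √(2a·d) = √(2 × 2.842 × 9.7) = √55.135 = 7.4253 m/s.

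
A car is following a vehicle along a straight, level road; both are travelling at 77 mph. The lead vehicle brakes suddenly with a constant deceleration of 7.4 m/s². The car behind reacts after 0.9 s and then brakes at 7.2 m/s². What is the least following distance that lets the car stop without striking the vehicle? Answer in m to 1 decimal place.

Minimum gap ≈ 33.2 m

77 mph × 0.44704 = 34.4221 m/s.
Leader travels v²/(2a_L) = 1184.881 / 14.800 = 80.060 m before stopping.
Follower covers v·t_r = 34.4221 × 0.9 = 30.980 m while reacting, then v²/(2a_F) = 1184.881 / 14.400 = 82.283 m while braking, for a total of 30.980 + 82.283 = 113.263 m.
Since a_F ≤ a_L and the follower starts braking later, the follower is never slower than the leader, so the closest approach is when both have stopped.
Minimum gap = 113.263 − 80.060 = 33.203 m.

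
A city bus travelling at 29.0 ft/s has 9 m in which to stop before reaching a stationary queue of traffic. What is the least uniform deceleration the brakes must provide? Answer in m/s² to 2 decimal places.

Required deceleration ≈ 4.34 m/s²

29 ft/s × 0.3048 = 8.8392 m/s.
v² = 2a·d ⇒ a = v²/(2d) = 8.8392² / (2 × 9.000) = 78.131 / 18.000 = 4.3406 m/s².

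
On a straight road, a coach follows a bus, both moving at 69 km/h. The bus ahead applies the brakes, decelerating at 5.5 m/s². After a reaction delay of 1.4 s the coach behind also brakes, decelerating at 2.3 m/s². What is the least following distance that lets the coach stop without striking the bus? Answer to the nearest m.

Minimum gap ≈ 73 m

69 km/h ÷ 3.6 = 19.1667 m/s.
Leader travels v²/(2a_L) = 367.362 / 11.000 = 33.397 m before stopping.
Follower covers v·t_r = 19.1667 × 1.4 = 26.833 m while reacting, then v²/(2a_F) = 367.362 / 4.600 = 79.861 m while braking, for a total of 26.833 + 79.861 = 106.694 m.
Since a_F ≤ a_L and the follower starts braking later, the follower is never slower than the leader, so the closest approach is when both have stopped.
Minimum gap = 106.694 − 33.397 = 73.297 m.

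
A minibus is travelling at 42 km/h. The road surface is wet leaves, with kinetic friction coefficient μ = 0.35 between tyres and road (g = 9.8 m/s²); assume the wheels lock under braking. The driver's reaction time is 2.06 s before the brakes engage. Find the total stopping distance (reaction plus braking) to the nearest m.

42 km/h ÷ 3.6 = 11.6667 m/s.
a = μg = 0.35 × 9.8 = 3.430 m/s².
Reaction distance = v·t_r = 11.6667 × 2.06 = 24.033 m.
Braking distance = v²/(2a) = 11.6667² / (2 × 3.430) = 136.112 / 6.860 = 19.841 m.
Total = 24.033 + 19.841 = 43.874 m.

Total stopping distance ≈ 44 m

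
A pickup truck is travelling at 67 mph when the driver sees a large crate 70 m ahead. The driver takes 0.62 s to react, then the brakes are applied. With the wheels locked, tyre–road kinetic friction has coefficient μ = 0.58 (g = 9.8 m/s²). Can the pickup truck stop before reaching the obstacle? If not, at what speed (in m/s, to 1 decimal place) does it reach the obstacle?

No — it strikes the obstacle at 17.7 m/s

67 mph × 0.44704 = 29.9517 m/s.
a = μg = 0.58 × 9.8 = 5.684 m/s².
Reaction distance = 29.9517 × 0.62 = 18.570 m.
Braking distance needed to stop: v²/(2a) = 897.104 / 11.368 = 78.915 m, so total needed = 18.570 + 78.915 = 97.485 m > 70 m — it cannot stop.
Distance remaining when braking begins: 70 − 18.570 = 51.430 m.
v² = v₀² − 2a·d = 897.104 − 2 × 5.684 × 51.430 = 312.448 m²/s².
v = √312.448 = 17.676 m/s.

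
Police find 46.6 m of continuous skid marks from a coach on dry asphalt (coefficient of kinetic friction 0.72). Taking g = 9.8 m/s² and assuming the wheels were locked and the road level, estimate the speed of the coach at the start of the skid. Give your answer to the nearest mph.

Deceleration a = μg = 0.72 × 9.8 = 7.056 m/s².
v = √(2a·d) = √(2 × 7.056 × 46.6) = √657.619 = 25.6441 m/s.
= 25.6441 ÷ 0.44704 = 57.364 mph.

Initial speed ≈ 57 mph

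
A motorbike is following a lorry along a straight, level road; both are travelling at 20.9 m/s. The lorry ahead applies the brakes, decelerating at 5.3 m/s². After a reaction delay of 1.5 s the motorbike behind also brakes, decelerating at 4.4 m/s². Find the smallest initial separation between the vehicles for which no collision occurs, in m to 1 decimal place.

Leader travels v²/(2a_L) = 436.810 / 10.600 = 41.208 m before stopping.
Follower covers v·t_r = 20.9000 × 1.5 = 31.350 m while reacting, then v²/(2a_F) = 436.810 / 8.800 = 49.637 m while braking, for a total of 31.350 + 49.637 = 80.987 m.
Since a_F ≤ a_L and the follower starts braking later, the follower is never slower than the leader, so the closest approach is when both have stopped.
Minimum gap = 80.987 − 41.208 = 39.779 m.

Minimum gap ≈ 39.8 m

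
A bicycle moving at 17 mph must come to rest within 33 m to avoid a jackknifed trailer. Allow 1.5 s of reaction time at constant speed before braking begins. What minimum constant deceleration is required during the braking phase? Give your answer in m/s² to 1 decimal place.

Required deceleration ≈ 1.3 m/s²

17 mph × 0.44704 = 7.5997 m/s.
Distance covered during reaction = 7.5997 × 1.5 = 11.400 m.
Distance available for braking: 33 − 11.400 = 21.600 m.
v² = 2a·d ⇒ a = v²/(2d) = 7.5997² / (2 × 21.600) = 57.755 / 43.200 = 1.3369 m/s².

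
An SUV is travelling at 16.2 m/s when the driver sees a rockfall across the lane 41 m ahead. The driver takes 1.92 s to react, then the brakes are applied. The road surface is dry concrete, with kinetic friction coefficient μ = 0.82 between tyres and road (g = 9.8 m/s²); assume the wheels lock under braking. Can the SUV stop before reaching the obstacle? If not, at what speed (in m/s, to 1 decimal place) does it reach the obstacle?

a = μg = 0.82 × 9.8 = 8.036 m/s².
Reaction distance = 16.2000 × 1.92 = 31.104 m.
Braking distance needed to stop: v²/(2a) = 262.440 / 16.072 = 16.329 m, so total needed = 31.104 + 16.329 = 47.433 m > 41 m — it cannot stop.
Distance remaining when braking begins: 41 − 31.104 = 9.896 m.
v² = v₀² − 2a·d = 262.440 − 2 × 8.036 × 9.896 = 103.391 m²/s².
v = √103.391 = 10.168 m/s.

No — it strikes the obstacle at 10.2 m/s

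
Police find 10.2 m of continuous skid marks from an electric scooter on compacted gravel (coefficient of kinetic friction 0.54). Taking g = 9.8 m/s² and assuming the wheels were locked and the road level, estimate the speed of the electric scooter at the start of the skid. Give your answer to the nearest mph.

Deceleration a = μg = 0.54 × 9.8 = 5.292 m/s².
v = √(2a·d) = √(2 × 5.292 × 10.2) = √107.957 = 10.3902 m/s.
= 10.3902 ÷ 0.44704 = 23.242 mph.

Initial speed ≈ 23 mph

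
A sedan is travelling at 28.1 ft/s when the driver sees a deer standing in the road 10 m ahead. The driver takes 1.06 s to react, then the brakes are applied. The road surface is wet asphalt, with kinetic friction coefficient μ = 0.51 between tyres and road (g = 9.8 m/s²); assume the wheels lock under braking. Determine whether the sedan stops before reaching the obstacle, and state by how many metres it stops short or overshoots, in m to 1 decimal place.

28.1 ft/s × 0.3048 = 8.5649 m/s.
a = μg = 0.51 × 9.8 = 4.998 m/s².
Reaction distance = 8.5649 × 1.06 = 9.079 m.
Braking distance = v²/(2a) = 73.358 / 9.996 = 7.339 m.
Total stopping distance = 9.079 + 7.339 = 16.418 m, vs 10 m available — it cannot stop in time and overshoots by 16.418 − 10 = 6.418 m.

No — it overshoots by 6.4 m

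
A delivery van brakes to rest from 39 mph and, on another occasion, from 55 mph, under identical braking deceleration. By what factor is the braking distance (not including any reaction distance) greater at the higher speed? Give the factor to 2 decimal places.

Factor ≈ 1.99

Braking distance d = v²/(2a), so with a fixed, d ∝ v².
Factor = (55/39)² = 1.4103² = 1.9889.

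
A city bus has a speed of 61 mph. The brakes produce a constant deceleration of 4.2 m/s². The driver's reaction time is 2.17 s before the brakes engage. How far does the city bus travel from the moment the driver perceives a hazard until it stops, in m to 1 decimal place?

61 mph × 0.44704 = 27.2694 m/s.
Reaction distance = v·t_r = 27.2694 × 2.17 = 59.175 m.
Braking distance = v²/(2a) = 27.2694² / (2 × 4.200) = 743.620 / 8.400 = 88.526 m.
Total = 59.175 + 88.526 = 147.701 m.

Total stopping distance ≈ 147.7 m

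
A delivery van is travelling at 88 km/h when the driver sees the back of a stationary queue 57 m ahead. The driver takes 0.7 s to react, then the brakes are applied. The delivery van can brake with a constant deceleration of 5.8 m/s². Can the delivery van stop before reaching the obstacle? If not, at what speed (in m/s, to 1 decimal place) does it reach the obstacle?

88 km/h ÷ 3.6 = 24.4444 m/s.
Reaction distance = 24.4444 × 0.7 = 17.111 m.
Braking distance needed to stop: v²/(2a) = 597.529 / 11.600 = 51.511 m, so total needed = 17.111 + 51.511 = 68.622 m > 57 m — it cannot stop.
Distance remaining when braking begins: 57 − 17.111 = 39.889 m.
v² = v₀² − 2a·d = 597.529 − 2 × 5.800 × 39.889 = 134.817 m²/s².
v = √134.817 = 11.611 m/s.

No — it strikes the obstacle at 11.6 m/s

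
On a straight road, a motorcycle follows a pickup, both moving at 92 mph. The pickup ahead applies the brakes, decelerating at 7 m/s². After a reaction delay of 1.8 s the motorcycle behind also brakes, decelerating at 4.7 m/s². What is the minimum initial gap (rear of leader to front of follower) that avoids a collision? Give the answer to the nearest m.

92 mph × 0.44704 = 41.1277 m/s.
Leader travels v²/(2a_L) = 1691.488 / 14.000 = 120.821 m before stopping.
Follower covers v·t_r = 41.1277 × 1.8 = 74.030 m while reacting, then v²/(2a_F) = 1691.488 / 9.400 = 179.946 m while braking, for a total of 74.030 + 179.946 = 253.976 m.
Since a_F ≤ a_L and the follower starts braking later, the follower is never slower than the leader, so the closest approach is when both have stopped.
Minimum gap = 253.976 − 120.821 = 133.155 m.

Minimum gap ≈ 133 m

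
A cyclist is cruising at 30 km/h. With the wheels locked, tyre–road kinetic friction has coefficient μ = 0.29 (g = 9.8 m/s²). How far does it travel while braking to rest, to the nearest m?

Braking distance ≈ 12 m

30 km/h ÷ 3.6 = 8.3333 m/s.
a = μg = 0.29 × 9.8 = 2.842 m/s².
Braking distance = v²/(2a) = 8.3333² / (2 × 2.842) = 69.444 / 5.684 = 12.217 m.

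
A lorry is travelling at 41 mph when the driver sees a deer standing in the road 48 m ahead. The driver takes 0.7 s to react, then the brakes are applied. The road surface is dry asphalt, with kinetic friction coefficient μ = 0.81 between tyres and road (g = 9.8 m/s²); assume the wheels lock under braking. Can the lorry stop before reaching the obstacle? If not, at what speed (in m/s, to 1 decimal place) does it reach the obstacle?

Yes — it stops about 14.0 m short of the obstacle, so it never reaches it

41 mph × 0.44704 = 18.3286 m/s.
a = μg = 0.81 × 9.8 = 7.938 m/s².
Reaction distance = 18.3286 × 0.7 = 12.830 m.
Braking distance = v²/(2a) = 335.938 / 15.876 = 21.160 m.
Total stopping distance = 12.830 + 21.160 = 33.990 m, vs 48 m available — it stops with 48 − 33.990 = 14.010 m to spare.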